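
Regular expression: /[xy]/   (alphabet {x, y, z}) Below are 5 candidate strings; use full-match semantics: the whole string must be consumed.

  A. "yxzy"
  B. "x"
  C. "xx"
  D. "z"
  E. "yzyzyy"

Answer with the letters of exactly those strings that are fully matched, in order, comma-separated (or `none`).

B

A → no match
B → match
C → no match
D → no match
E → no match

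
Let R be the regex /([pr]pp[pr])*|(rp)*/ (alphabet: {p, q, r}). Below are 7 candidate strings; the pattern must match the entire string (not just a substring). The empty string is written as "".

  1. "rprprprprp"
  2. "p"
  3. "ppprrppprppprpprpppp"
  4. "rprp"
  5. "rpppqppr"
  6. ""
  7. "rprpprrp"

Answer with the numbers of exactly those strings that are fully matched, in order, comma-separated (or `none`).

1 → match
2 → no match
3 → match
4 → match
5 → no match
6 → match
7 → no match

1, 3, 4, 6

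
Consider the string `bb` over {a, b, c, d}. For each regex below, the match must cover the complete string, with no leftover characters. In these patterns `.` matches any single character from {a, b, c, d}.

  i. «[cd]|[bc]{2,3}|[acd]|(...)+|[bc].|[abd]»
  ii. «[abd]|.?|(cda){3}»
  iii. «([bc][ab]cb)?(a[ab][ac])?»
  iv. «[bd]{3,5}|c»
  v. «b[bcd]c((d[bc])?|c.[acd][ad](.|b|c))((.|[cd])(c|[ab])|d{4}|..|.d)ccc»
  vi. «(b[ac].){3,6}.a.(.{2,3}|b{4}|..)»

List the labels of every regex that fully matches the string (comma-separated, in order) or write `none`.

i

i → match
ii → no match
iii → no match
iv → no match
v → no match — must end with `ccc`
vi → no match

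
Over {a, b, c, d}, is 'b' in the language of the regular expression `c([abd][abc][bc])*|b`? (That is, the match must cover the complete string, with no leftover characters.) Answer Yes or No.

Yes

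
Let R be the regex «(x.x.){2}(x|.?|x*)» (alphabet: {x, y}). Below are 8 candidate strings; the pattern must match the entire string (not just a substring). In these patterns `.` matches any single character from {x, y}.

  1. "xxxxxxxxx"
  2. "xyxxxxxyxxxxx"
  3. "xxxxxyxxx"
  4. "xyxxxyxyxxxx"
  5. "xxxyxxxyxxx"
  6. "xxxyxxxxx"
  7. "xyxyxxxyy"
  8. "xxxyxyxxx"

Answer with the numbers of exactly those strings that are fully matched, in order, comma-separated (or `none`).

1 → match
2 → match
3 → match
4 → match
5 → match
6 → match
7 → match
8 → match

1, 2, 3, 4, 5, 6, 7, 8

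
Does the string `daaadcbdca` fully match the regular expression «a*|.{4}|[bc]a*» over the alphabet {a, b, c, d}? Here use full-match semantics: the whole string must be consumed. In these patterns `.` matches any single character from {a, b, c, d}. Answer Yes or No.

No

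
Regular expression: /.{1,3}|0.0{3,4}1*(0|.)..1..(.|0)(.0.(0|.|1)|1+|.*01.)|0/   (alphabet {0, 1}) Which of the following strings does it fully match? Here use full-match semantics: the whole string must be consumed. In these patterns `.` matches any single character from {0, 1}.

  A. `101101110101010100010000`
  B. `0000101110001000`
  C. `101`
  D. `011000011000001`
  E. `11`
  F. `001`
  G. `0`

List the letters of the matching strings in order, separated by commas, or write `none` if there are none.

A → no match
B → no match
C → match
D → no match
E → match
F → match
G → match

C, E, F, G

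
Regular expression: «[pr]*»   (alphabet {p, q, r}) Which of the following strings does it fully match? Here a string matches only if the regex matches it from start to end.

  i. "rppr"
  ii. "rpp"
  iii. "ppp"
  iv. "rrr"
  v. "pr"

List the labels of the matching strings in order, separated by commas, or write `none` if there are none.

i, ii, iii, iv, v

i → match
ii → match
iii → match
iv → match
v → match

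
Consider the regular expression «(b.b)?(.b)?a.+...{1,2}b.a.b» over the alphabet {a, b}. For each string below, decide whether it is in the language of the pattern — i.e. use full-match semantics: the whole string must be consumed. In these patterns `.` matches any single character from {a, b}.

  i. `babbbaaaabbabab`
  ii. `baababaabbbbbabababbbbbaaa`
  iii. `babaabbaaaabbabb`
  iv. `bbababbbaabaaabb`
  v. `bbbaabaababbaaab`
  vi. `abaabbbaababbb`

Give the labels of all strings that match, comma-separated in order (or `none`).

iii, v

i → no match
ii → no match — must end with `b`
iii → match
iv → no match
v → match
vi → no match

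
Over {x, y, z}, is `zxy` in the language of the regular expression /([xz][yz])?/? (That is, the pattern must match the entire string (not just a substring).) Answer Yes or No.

No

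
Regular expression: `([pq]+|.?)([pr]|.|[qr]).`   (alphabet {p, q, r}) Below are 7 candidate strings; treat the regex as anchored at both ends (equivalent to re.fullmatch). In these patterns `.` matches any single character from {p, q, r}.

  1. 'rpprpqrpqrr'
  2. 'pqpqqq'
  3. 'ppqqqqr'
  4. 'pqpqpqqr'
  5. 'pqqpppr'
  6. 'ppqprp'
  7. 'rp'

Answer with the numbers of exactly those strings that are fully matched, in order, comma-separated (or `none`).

2, 3, 4, 5, 6, 7

1 → no match
2 → match
3 → match
4 → match
5 → match
6 → match
7 → match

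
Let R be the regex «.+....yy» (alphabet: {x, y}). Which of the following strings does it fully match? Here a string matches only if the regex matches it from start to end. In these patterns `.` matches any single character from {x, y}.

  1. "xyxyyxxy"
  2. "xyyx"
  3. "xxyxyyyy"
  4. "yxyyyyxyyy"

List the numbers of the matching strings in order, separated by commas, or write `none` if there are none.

3, 4

1. "xyxyyxxy" → no match — must end with "yy"
2. "xyyx" → no match — must end with "yy"
3. "xxyxyyyy" → match
4. "yxyyyyxyyy" → match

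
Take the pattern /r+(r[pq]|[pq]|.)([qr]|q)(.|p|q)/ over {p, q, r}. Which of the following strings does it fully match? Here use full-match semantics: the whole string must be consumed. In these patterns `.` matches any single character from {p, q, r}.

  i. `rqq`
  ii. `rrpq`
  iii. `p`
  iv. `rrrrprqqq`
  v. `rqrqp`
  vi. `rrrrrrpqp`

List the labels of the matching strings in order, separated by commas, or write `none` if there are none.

vi

i. `rqq` → no match
ii. `rrpq` → no match
iii. `p` → no match — must start with `r`
iv. `rrrrprqqq` → no match
v. `rqrqp` → no match
vi. `rrrrrrpqp` → match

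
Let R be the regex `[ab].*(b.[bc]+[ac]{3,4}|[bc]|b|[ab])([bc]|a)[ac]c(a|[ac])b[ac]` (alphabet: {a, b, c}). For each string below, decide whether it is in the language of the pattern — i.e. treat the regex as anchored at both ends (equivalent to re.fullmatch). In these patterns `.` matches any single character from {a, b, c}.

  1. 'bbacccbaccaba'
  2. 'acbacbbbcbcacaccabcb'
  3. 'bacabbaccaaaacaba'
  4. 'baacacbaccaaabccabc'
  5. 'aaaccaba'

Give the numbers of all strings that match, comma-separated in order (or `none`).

1, 3, 4, 5

1 → match
2 → no match
3 → match
4 → match
5 → match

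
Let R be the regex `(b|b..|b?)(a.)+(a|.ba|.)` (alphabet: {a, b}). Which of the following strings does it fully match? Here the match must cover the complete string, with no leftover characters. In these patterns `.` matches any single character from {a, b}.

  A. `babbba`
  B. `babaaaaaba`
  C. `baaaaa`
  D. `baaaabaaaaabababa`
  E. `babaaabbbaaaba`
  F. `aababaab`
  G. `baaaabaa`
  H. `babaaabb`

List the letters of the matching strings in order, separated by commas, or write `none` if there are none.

A, B, C, H

A → match
B → match
C → match
D → no match
E → no match
F → no match
G → no match
H → match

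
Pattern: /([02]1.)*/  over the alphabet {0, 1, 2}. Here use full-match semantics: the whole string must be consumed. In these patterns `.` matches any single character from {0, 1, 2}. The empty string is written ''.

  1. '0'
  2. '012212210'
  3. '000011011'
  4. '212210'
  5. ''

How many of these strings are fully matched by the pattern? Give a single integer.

3

1 → no match
2 → match
3 → no match
4 → match
5 → match
Total matched: 3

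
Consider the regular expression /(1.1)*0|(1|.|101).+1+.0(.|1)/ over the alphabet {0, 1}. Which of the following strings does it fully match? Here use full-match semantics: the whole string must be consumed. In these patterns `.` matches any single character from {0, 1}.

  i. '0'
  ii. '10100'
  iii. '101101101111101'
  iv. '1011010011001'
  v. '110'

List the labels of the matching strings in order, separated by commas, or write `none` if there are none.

i, iii, iv

i → match
ii → no match
iii → match
iv → match
v → no match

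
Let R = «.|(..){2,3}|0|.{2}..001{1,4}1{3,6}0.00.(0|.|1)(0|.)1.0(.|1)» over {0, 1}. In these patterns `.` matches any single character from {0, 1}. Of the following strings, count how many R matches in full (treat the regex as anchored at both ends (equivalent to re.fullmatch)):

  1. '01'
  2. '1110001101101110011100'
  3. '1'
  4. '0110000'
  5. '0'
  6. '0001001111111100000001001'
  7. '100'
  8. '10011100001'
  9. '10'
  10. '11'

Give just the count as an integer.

1 → no match
2 → no match
3 → match
4 → no match
5 → match
6 → match
7 → no match
8 → no match
9 → no match
10 → no match
Total matched: 3

3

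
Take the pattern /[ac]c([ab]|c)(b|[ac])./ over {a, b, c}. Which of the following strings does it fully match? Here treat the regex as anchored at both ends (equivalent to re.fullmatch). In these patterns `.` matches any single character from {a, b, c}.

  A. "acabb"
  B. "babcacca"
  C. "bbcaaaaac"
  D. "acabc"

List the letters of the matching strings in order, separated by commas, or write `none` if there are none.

A, D

A → match
B → no match
C → no match
D → match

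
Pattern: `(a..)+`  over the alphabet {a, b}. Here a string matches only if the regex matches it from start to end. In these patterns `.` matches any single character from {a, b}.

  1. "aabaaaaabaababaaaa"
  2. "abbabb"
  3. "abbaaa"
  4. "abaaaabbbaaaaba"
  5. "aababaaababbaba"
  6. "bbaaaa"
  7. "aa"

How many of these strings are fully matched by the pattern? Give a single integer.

4

1 → match
2. "abbabb" → match
3. "abbaaa" → match
4 → no match
5 → match
6. "bbaaaa" → no match — must start with "a"
7. "aa" → no match
Total matched: 4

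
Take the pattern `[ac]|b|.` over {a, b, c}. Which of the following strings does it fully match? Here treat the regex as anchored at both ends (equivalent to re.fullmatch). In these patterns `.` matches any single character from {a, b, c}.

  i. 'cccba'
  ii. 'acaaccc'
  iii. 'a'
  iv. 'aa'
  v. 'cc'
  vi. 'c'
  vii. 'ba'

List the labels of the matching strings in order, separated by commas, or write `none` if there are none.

i → no match
ii → no match
iii → match
iv → no match
v → no match
vi → match
vii → no match

iii, vi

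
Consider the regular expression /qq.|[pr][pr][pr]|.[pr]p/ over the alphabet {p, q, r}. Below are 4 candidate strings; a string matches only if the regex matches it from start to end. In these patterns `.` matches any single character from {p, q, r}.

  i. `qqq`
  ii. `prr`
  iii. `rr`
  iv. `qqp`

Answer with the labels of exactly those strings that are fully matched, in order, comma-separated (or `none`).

i, ii, iv

i → match
ii → match
iii → no match
iv → match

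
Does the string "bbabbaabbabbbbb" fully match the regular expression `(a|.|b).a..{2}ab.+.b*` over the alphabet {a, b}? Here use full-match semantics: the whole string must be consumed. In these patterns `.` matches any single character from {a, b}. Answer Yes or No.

Yes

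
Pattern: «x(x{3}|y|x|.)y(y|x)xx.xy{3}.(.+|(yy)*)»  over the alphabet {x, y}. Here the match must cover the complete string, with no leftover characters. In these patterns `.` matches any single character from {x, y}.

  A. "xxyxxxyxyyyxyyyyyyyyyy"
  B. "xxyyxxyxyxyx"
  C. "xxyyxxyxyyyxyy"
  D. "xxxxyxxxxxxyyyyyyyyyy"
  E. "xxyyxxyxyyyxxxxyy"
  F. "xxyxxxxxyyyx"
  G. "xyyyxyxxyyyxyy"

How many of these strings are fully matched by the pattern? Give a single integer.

4

A → match
B → no match
C → match
D → no match
E → match
F → match
G → no match
Total matched: 4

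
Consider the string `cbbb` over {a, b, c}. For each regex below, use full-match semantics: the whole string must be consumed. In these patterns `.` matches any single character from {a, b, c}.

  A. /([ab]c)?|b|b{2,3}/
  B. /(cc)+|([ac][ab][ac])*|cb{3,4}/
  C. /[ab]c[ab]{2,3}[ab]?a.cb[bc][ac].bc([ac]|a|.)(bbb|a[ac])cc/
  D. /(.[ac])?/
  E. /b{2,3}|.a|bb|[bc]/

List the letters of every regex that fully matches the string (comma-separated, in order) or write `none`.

A → no match
B → match
C → no match — must end with `cc`
D → no match
E → no match

B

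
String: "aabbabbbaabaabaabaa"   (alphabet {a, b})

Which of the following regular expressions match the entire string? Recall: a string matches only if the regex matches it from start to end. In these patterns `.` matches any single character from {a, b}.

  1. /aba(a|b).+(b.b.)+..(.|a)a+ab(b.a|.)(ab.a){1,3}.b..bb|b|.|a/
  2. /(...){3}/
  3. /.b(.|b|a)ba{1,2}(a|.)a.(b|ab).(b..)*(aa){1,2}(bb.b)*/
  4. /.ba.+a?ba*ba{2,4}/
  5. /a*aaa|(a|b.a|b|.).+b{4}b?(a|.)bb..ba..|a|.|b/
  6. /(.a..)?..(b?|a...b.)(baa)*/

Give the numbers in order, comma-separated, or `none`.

6

1 → no match
2 → no match
3 → no match
4 → no match
5 → no match
6 → match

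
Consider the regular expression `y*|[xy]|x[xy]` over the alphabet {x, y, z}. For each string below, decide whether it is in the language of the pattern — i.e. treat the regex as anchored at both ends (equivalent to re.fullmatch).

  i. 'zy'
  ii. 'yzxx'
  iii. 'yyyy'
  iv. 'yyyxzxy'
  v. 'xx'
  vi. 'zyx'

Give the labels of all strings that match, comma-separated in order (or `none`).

iii, v

i → no match
ii → no match
iii → match
iv → no match
v → match
vi → no match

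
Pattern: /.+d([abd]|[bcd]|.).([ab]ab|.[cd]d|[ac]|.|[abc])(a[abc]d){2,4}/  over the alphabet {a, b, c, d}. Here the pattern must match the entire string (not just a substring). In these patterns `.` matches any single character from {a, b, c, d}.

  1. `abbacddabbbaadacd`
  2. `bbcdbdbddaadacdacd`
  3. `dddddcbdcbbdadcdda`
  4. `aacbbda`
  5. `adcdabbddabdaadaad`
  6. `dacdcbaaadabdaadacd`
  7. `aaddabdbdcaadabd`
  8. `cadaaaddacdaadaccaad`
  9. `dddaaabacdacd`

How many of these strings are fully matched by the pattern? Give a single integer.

5

1 → no match
2 → match
3 → no match — must end with `d`
4. `aacbbda` → no match — must end with `d`
5 → match
6 → match
7 → match
8 → no match
9 → match
Total matched: 5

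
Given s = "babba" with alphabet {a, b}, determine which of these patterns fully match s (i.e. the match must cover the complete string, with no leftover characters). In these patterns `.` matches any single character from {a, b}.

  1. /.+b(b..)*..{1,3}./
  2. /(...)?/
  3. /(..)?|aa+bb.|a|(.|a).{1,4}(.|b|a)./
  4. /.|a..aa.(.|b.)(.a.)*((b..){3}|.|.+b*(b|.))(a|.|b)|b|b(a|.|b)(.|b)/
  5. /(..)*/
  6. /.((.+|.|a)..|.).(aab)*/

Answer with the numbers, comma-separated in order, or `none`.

1 → no match
2 → no match
3 → match
4 → no match
5 → no match
6 → match

3, 6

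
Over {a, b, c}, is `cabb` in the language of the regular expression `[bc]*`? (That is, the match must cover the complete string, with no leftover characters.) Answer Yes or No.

No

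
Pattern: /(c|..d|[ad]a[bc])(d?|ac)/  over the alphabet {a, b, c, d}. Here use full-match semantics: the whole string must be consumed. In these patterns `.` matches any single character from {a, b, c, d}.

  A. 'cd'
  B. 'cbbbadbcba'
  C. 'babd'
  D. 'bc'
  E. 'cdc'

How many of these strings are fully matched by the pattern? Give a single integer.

A → match
B → no match
C → no match
D → no match
E → no match
Total matched: 1

1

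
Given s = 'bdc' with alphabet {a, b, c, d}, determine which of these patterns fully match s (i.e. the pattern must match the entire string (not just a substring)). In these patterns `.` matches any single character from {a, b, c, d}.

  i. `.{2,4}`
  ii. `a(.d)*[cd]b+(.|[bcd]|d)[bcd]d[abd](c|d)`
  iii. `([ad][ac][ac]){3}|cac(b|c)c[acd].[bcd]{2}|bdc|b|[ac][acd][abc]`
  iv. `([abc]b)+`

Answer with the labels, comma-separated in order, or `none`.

i → match
ii → no match — must start with 'a'
iii → match
iv → no match — must end with 'b'

i, iii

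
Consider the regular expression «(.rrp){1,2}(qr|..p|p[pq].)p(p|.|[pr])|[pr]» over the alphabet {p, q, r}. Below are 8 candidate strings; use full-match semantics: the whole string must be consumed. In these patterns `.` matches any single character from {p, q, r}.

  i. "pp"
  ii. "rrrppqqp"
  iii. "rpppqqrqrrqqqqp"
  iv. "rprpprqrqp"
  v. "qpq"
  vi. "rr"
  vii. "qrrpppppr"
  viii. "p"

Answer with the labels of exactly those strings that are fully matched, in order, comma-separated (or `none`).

i. "pp" → no match
ii. "rrrppqqp" → no match
iii → no match
iv. "rprpprqrqp" → no match
v. "qpq" → no match
vi. "rr" → no match
vii. "qrrpppppr" → match
viii. "p" → match

vii, viii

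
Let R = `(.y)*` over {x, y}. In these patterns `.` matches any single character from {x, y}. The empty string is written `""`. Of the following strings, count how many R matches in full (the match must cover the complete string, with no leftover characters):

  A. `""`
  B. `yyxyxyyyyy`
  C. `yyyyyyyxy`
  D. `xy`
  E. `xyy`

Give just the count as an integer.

3

A → match
B → match
C → no match
D → match
E → no match
Total matched: 3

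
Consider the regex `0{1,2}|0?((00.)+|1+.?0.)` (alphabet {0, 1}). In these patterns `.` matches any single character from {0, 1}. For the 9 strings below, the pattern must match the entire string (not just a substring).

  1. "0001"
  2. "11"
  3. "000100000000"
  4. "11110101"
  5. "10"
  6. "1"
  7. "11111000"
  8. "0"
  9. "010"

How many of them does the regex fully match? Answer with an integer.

1 → match
2 → no match
3 → no match
4 → no match
5 → no match
6 → no match
7 → match
8 → match
9 → no match
Total matched: 3

3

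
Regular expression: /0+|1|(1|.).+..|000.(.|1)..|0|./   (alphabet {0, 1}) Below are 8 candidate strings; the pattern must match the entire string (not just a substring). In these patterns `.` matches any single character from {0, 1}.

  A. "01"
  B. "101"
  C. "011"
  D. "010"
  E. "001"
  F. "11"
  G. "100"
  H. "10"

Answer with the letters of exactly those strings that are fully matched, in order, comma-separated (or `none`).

none

A → no match
B → no match
C → no match
D → no match
E → no match
F → no match
G → no match
H → no match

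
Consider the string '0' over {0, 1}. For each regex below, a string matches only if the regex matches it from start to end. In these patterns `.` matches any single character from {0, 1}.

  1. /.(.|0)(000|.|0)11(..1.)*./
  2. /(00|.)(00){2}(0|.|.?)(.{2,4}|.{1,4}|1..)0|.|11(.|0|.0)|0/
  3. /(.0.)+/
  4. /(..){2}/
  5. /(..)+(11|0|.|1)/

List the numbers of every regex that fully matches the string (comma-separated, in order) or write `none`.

1 → no match
2 → match
3 → no match
4 → no match
5 → no match

2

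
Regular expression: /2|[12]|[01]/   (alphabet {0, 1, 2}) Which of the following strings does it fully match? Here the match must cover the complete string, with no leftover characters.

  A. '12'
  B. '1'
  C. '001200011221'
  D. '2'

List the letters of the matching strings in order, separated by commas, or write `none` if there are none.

B, D

A → no match
B → match
C → no match
D → match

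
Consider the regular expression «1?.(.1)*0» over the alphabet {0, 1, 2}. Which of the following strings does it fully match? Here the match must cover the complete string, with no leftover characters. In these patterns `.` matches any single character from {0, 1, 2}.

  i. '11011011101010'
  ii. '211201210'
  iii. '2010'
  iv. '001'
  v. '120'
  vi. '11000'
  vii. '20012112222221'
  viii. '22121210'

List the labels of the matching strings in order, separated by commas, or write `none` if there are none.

i → no match
ii → no match
iii → match
iv → no match — must end with '0'
v → match
vi → no match
vii → no match — must end with '0'
viii → match

iii, v, viii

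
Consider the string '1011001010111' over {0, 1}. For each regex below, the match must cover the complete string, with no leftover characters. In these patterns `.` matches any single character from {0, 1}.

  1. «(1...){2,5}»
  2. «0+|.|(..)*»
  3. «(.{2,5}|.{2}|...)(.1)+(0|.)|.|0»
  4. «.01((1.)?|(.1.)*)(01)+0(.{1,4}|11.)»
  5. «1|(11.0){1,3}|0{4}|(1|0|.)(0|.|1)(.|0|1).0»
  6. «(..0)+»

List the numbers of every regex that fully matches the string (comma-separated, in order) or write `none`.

4

1 → no match
2 → no match
3 → no match
4 → match
5 → no match
6 → no match — must end with '0'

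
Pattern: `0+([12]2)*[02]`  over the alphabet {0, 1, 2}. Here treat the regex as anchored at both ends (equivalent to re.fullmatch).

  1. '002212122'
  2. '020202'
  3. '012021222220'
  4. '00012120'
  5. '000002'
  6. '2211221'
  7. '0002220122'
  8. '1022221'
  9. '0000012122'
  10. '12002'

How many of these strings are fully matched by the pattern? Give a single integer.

1 → match
2 → no match
3 → no match
4 → match
5 → match
6 → no match — must start with '0'
7 → no match
8 → no match — must start with '0'
9 → match
10 → no match — must start with '0'
Total matched: 4

4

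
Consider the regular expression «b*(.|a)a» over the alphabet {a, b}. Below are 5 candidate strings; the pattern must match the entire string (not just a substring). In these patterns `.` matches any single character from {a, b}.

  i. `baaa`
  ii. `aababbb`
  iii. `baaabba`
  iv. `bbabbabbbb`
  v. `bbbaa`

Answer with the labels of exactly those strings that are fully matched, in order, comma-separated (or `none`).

i → no match
ii → no match — must end with `a`
iii → no match
iv → no match — must end with `a`
v → match

v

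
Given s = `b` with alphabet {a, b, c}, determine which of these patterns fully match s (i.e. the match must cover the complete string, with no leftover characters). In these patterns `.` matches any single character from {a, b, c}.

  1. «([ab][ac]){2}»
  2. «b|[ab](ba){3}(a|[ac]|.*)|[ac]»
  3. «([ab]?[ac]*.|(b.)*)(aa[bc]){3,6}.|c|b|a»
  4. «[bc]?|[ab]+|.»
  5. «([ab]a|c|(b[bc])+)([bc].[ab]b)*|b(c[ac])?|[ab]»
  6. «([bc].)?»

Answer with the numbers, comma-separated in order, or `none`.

2, 3, 4, 5

1 → no match
2 → match
3 → match
4 → match
5 → match
6 → no match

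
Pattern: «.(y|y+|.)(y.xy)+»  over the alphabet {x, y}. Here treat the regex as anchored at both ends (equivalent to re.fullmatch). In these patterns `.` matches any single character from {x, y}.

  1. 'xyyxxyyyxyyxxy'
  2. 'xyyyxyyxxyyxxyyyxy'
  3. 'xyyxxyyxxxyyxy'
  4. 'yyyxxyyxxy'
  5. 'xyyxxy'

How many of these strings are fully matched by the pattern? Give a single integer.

1 → match
2 → match
3 → no match
4. 'yyyxxyyxxy' → match
5. 'xyyxxy' → match
Total matched: 4

4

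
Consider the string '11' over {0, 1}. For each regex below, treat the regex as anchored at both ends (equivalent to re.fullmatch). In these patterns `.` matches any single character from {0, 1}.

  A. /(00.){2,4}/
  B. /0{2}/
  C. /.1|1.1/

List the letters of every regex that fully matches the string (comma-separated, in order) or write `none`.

C

A → no match — must start with '00'
B → no match — must start with '0'
C → match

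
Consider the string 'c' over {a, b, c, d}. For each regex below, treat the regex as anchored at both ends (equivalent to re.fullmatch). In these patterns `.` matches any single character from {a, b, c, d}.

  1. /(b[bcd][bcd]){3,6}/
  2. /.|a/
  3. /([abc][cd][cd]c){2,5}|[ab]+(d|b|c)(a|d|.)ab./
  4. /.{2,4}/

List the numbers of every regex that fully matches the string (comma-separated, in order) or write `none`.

2

1 → no match — must start with 'b'
2 → match
3 → no match
4 → no match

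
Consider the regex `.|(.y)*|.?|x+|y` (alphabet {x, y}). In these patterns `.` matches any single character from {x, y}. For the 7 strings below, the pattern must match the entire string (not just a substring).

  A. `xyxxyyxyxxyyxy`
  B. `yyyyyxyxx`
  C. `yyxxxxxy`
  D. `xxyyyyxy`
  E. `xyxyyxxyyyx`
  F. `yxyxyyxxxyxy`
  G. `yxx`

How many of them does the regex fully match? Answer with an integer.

0

A → no match
B → no match
C → no match
D → no match
E → no match
F → no match
G → no match
Total matched: 0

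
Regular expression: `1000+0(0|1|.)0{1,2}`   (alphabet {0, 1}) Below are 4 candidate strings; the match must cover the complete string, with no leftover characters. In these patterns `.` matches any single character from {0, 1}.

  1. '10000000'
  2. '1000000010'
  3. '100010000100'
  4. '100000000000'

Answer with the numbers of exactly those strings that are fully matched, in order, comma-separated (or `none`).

1, 2, 4

1. '10000000' → match
2. '1000000010' → match
3. '100010000100' → no match
4. '100000000000' → match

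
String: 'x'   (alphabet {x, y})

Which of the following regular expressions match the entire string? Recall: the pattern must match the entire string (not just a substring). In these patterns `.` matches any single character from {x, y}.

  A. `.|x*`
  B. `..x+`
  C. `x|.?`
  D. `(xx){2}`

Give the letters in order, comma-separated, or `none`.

A, C

A → match
B → no match
C → match
D → no match — must start with 'xx'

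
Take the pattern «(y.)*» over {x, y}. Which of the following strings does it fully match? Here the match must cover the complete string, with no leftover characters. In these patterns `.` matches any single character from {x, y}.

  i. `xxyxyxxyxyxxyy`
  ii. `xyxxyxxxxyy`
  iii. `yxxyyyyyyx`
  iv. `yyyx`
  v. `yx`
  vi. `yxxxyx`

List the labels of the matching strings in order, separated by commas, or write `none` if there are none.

iv, v

i → no match
ii → no match
iii → no match
iv → match
v → match
vi → no match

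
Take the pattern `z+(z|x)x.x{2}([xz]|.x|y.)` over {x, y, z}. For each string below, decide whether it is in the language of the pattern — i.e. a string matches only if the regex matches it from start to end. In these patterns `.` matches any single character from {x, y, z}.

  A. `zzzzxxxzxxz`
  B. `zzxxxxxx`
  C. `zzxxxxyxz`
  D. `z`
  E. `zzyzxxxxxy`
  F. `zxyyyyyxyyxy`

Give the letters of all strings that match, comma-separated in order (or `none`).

B

A. `zzzzxxxzxxz` → no match
B. `zzxxxxxx` → match
C. `zzxxxxyxz` → no match
D. `z` → no match
E. `zzyzxxxxxy` → no match
F. `zxyyyyyxyyxy` → no match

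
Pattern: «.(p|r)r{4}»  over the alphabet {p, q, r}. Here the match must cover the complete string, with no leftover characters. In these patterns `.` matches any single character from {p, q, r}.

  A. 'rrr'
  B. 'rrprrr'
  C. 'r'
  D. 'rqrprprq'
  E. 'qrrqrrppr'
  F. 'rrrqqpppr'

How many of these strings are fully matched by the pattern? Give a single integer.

A. 'rrr' → no match
B. 'rrprrr' → no match
C. 'r' → no match
D. 'rqrprprq' → no match — must end with 'r'
E. 'qrrqrrppr' → no match
F. 'rrrqqpppr' → no match
Total matched: 0

0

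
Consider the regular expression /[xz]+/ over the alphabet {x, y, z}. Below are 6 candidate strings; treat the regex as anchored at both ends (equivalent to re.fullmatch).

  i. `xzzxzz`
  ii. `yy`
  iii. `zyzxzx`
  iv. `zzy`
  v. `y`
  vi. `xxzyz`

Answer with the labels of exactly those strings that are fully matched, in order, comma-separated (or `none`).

i → match
ii → no match
iii → no match
iv → no match
v → no match
vi → no match

i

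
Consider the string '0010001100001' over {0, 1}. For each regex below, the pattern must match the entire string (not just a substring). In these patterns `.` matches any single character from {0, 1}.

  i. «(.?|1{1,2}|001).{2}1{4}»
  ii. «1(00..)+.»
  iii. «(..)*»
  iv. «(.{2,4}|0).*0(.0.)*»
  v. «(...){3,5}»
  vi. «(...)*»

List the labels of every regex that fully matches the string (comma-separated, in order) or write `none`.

i → no match
ii → no match — must start with '100'
iii → no match
iv → match
v → no match
vi → no match

iv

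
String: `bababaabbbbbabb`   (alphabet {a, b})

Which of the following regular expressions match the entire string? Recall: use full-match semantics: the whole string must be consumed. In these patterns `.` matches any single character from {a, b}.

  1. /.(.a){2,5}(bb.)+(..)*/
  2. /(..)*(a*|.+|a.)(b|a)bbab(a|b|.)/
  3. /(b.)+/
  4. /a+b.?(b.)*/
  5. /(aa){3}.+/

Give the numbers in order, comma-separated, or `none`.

1 → no match
2 → match
3 → no match
4 → no match — must start with `a`
5 → no match — must start with `aa`

2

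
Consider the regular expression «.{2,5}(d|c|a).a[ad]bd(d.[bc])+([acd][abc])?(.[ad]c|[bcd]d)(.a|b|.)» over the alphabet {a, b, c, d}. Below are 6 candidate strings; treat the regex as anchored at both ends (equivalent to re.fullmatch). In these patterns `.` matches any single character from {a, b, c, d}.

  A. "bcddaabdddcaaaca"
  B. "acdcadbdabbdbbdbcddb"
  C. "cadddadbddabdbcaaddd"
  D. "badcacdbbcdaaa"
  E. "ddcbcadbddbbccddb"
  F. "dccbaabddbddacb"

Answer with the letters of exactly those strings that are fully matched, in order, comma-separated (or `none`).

C

A → no match
B → no match
C → match
D → no match
E → no match
F → no match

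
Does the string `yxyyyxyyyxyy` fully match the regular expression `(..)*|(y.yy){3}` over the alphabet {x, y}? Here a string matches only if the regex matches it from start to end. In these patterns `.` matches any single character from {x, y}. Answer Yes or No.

Yes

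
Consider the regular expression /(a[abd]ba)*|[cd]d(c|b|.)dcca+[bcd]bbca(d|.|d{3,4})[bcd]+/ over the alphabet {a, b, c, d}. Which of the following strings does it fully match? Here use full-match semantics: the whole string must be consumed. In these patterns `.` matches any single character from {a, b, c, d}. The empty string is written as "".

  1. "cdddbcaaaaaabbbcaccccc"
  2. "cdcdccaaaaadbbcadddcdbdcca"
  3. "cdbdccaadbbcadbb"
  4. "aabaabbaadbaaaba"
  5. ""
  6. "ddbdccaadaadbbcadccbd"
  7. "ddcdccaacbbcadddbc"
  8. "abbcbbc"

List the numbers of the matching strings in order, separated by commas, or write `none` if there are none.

1 → no match
2 → no match
3 → match
4 → match
5. "" → match
6 → no match
7 → match
8. "abbcbbc" → no match

3, 4, 5, 7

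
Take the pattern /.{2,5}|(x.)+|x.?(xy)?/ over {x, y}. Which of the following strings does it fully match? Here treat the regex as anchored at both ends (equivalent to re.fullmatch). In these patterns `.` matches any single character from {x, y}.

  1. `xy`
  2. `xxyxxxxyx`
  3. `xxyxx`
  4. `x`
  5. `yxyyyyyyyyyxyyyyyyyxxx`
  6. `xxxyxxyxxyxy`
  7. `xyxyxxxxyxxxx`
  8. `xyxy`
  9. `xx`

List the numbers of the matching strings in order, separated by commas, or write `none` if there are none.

1, 3, 4, 8, 9

1 → match
2 → no match
3 → match
4 → match
5 → no match
6 → no match
7 → no match
8 → match
9 → match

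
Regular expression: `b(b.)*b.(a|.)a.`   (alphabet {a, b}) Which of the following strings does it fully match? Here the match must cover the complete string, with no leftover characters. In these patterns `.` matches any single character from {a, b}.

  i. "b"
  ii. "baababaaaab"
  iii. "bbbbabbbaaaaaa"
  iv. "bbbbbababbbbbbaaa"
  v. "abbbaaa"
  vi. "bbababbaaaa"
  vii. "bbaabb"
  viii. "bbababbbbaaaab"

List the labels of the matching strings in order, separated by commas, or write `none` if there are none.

i → no match
ii → no match
iii → no match
iv → no match
v → no match — must start with "b"
vi → no match
vii → no match
viii → no match

none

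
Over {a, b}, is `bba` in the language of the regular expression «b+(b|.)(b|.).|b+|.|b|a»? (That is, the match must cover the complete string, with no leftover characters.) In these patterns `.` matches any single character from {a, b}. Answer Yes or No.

No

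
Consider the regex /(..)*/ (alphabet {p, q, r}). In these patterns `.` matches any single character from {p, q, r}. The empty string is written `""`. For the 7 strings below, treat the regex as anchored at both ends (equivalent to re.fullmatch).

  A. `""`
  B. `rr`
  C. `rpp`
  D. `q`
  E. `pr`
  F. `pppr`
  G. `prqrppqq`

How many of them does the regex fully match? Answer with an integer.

5

A. `""` → match
B. `rr` → match
C. `rpp` → no match
D. `q` → no match
E. `pr` → match
F. `pppr` → match
G. `prqrppqq` → match
Total matched: 5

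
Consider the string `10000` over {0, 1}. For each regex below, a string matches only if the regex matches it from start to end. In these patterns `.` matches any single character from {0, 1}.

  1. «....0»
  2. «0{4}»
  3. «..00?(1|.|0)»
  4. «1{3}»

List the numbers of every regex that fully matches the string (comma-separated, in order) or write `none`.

1, 3

1 → match
2 → no match — must start with `0`
3 → match
4 → no match — must end with `1`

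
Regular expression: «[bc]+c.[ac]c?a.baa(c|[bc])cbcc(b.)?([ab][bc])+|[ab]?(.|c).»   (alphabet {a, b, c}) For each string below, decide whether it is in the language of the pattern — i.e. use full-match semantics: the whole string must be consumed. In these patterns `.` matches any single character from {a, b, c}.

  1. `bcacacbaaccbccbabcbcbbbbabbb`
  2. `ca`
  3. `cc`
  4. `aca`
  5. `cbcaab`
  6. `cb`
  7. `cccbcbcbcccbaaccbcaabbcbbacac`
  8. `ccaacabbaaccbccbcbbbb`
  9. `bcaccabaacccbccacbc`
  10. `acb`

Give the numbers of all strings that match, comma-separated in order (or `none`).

1, 2, 3, 4, 6, 8, 10

1 → match
2 → match
3 → match
4 → match
5 → no match
6 → match
7 → no match
8 → match
9 → no match
10 → match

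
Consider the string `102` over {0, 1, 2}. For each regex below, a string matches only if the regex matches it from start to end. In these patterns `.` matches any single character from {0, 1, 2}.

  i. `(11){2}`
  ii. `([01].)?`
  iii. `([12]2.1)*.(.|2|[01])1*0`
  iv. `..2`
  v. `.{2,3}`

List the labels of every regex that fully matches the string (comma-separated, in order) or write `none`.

iv, v

i → no match — must start with `11`
ii → no match
iii → no match — must end with `0`
iv → match
v → match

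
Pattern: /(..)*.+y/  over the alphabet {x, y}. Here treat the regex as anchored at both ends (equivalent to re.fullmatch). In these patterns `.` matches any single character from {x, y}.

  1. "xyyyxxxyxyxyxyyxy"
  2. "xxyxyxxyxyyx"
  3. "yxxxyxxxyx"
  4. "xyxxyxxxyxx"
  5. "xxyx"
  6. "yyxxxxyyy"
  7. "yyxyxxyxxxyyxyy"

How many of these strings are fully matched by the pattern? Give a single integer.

1 → match
2 → no match — must end with "y"
3 → no match — must end with "y"
4 → no match — must end with "y"
5 → no match — must end with "y"
6 → match
7 → match
Total matched: 3

3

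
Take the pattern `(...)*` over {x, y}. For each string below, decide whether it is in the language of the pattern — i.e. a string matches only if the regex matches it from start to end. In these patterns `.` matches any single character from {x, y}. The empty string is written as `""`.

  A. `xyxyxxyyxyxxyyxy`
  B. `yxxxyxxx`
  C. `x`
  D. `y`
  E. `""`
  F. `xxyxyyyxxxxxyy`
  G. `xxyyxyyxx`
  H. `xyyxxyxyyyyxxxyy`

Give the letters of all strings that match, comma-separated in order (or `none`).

A → no match
B. `yxxxyxxx` → no match
C. `x` → no match
D. `y` → no match
E. `""` → match
F → no match
G. `xxyyxyyxx` → match
H → no match

E, G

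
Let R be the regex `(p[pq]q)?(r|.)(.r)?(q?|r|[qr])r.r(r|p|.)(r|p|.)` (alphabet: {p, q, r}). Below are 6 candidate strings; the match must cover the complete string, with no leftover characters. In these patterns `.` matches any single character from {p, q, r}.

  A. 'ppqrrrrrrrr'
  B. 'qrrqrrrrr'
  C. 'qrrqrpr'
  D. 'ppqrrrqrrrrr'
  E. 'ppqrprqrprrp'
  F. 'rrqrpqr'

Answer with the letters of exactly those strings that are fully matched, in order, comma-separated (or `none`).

A, B, C, D, E

A → match
B → match
C → match
D → match
E → match
F → no match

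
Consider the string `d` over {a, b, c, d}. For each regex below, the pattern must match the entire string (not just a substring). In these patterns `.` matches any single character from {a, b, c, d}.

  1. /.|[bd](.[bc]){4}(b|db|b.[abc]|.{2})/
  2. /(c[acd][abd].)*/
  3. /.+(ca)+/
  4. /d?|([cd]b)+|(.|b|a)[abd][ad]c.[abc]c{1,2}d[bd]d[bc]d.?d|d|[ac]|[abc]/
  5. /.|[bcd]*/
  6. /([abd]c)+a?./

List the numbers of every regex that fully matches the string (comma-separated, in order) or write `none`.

1 → match
2 → no match
3 → no match — must end with `ca`
4 → match
5 → match
6 → no match

1, 4, 5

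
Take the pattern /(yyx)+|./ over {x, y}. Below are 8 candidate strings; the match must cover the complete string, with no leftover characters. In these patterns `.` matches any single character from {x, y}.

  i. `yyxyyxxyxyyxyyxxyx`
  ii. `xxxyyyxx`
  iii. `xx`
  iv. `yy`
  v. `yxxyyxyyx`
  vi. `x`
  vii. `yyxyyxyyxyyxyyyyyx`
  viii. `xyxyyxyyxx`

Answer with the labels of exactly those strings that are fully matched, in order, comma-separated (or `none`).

i → no match
ii → no match
iii → no match
iv → no match
v → no match
vi → match
vii → no match
viii → no match

vi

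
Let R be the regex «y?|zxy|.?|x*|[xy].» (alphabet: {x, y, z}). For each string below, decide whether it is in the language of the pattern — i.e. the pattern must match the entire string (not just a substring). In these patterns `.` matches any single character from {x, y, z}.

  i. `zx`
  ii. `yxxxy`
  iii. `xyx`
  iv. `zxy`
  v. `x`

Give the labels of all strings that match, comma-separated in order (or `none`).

iv, v

i → no match
ii → no match
iii → no match
iv → match
v → match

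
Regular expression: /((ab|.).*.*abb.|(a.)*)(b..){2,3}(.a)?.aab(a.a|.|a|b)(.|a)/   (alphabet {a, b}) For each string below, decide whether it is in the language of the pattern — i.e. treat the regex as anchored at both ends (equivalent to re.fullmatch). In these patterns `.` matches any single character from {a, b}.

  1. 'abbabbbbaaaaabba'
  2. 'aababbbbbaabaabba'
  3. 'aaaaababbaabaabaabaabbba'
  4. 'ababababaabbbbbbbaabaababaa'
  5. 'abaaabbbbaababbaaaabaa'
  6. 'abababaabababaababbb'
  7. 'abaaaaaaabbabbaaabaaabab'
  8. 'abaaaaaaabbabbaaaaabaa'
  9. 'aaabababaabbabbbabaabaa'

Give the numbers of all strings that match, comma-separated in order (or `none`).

1, 2, 4, 5, 8

1 → match
2 → match
3 → no match
4 → match
5 → match
6 → no match
7 → no match
8 → match
9 → no match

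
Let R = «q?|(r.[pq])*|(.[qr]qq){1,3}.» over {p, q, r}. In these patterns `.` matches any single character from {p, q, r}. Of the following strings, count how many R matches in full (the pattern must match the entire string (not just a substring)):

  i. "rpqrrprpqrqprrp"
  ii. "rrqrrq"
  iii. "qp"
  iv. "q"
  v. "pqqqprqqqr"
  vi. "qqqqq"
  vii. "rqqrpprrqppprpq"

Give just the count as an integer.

4

i → match
ii. "rrqrrq" → match
iii. "qp" → no match
iv. "q" → match
v. "pqqqprqqqr" → no match
vi. "qqqqq" → match
vii → no match
Total matched: 4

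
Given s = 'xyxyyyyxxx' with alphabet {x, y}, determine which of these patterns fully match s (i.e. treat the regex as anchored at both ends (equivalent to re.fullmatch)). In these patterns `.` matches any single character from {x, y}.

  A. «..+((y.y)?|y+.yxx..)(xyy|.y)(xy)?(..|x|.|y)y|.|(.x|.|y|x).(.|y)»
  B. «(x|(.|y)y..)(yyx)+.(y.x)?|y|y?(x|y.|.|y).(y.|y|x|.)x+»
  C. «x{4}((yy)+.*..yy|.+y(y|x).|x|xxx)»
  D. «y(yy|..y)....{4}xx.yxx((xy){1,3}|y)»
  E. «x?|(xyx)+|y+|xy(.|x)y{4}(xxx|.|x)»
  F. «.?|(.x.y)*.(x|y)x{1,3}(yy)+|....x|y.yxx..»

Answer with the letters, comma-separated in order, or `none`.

A → no match
B → no match
C → no match
D → no match — must start with 'y'
E → match
F → no match

E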